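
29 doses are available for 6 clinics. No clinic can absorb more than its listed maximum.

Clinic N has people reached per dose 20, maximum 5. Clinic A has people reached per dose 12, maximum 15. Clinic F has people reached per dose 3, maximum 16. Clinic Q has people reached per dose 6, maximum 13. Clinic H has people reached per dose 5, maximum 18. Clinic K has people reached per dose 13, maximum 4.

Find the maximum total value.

Order the clinics by people reached per dose: Clinic N 20 > Clinic K 13 > Clinic A 12 > Clinic Q 6 > Clinic H 5 > Clinic F 3.
Clinic N: +5 to 5 (cap) → 24 left.
Clinic K: +4 to 4 (cap) → 20 left.
Clinic A takes 15 to reach its cap of 15 → 5 left.
Clinic Q has room for 13 but only 5 remain, so it gets 5.
Total = 20×5 + 12×15 + 6×5 + 13×4 = 362.

362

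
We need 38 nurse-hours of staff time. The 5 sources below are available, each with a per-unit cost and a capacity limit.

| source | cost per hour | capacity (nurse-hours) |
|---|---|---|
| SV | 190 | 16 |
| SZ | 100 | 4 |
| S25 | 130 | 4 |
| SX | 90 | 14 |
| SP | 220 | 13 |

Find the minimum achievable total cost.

Fill from the cheapest source first.
SX at 90: take all 14 nurse-hours → 24 still needed.
SZ at 100: take all 4 nurse-hours → 20 still needed.
S25 at 130: take all 4 nurse-hours → 16 still needed.
SV at 190: take all 16 nurse-hours → 0 still needed.
SP: unused.
Cost = 14×90 + 4×100 + 4×130 + 16×190 = 5220.

5220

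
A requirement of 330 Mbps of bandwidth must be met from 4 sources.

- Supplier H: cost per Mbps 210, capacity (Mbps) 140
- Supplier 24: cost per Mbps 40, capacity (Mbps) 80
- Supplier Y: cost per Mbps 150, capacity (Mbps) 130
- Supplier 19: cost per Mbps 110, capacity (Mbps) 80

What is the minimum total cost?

Cheapest first:
Supplier 24 at 40: take all 80 Mbps → 250 still needed.
Supplier 19 at 110: take all 80 Mbps → 170 still needed.
Supplier Y (150): use full 130 → 40 Mbps to go.
Supplier H (210): take the remaining 40 → done.
Cost = 80×40 + 80×110 + 130×150 + 40×210 = 39900.

39900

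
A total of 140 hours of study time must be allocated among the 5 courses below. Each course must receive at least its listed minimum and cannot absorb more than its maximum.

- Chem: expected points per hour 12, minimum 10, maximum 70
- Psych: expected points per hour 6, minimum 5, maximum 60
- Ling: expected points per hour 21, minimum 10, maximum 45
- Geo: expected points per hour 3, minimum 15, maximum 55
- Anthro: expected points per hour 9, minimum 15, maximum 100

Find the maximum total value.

1875

Meeting every minimum uses 10+5+10+15+15 = 55 hours, leaving 85.
Rank by expected points per hour: Ling 21 > Chem 12 > Anthro 9 > Psych 6 > Geo 3.
Ling takes 35 more to reach its cap of 45 → 50 left.
Only 50 left; Chem takes them to reach 60.
Total = 12×60 + 6×5 + 21×45 + 3×15 + 9×15 = 1875.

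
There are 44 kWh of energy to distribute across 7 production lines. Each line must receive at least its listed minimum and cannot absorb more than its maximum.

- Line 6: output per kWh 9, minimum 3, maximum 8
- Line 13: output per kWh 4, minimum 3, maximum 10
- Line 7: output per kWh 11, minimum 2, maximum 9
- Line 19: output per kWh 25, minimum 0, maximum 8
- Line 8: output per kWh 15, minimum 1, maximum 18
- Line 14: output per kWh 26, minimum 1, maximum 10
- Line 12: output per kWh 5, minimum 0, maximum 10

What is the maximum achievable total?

Meeting every minimum uses 3+3+2+0+1+1+0 = 10 kWh, leaving 34.
Rank by output per kWh: Line 14 26 > Line 19 25 > Line 8 15 > Line 7 11 > Line 6 9 > Line 12 5 > Line 13 4.
Line 14: +9 to 10 (cap) ; 25 left.
Line 19: +8 to 8 (cap) ; 17 left.
Line 8: +17 to 18 (cap) ; 0 left.
Total = 9×3 + 4×3 + 11×2 + 25×8 + 15×18 + 26×10 = 791.

791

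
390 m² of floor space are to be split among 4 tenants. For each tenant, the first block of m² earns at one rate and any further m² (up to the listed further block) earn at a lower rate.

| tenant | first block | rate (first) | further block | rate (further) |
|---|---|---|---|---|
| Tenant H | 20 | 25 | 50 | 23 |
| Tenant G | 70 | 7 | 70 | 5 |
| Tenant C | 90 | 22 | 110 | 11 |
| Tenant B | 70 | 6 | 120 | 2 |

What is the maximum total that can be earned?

5630

Order all 8 blocks by rate: Tenant H/T1 25 > Tenant H/T2 23 > Tenant C/T1 22 > Tenant C/T2 11 > Tenant G/T1 7 > Tenant B/T1 6 > Tenant G/T2 5 > Tenant B/T2 2.
Tenant H/T1 (25): +20 — 370 left.
Fill Tenant H T2 block (50 at 23) — 320 left.
Tenant C/T1 (22): +90 — 230 left.
Tenant C T2 at 11: fill all 110 — 120 left.
Tenant G/T1 (7): +70 — 50 left.
Tenant B/T1: +50 of 70 at 6; pool empty.
Total = 25×20 + 23×50 + 22×90 + 11×110 + 7×70 + 6×50 = 5630.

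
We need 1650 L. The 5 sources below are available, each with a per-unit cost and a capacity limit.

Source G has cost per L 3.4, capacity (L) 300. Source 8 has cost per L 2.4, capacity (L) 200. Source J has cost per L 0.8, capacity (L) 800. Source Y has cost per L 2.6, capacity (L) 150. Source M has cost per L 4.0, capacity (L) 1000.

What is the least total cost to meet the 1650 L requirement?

3330

Fill from the cheapest source first.
Take 800 from Source J at 0.8 ; need 850 more.
Source 8 at 2.4: take all 200 L ; 650 still needed.
Take 150 from Source Y at 2.6 ; need 500 more.
Take 300 from Source G at 3.4 ; need 200 more.
Source M at 4.0: take 200 of its 1000 ; requirement met.
Cost = 800×0.8 + 200×2.4 + 150×2.6 + 300×3.4 + 200×4.0 = 3330.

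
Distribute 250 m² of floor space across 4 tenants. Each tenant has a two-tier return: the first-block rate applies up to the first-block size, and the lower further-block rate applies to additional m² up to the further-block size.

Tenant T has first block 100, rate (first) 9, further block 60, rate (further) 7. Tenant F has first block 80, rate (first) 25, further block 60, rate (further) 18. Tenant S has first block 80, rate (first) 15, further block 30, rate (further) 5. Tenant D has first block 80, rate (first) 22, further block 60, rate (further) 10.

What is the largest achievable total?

Rank every tier by rate: Tenant F/tier1 25 > Tenant D/tier1 22 > Tenant F/tier2 18 > Tenant S/tier1 15 > Tenant D/tier2 10 > Tenant T/tier1 9 > Tenant T/tier2 7 > Tenant S/tier2 5.
Tenant F/tier1 (25): +80 → 170 left.
Fill Tenant D tier1 block (80 at 22) → 90 left.
Fill Tenant F tier2 block (60 at 18) → 30 left.
Tenant S/tier1: +30 of 80 at 15; pool empty.
Total = 25×80 + 22×80 + 18×60 + 15×30 = 5290.

5290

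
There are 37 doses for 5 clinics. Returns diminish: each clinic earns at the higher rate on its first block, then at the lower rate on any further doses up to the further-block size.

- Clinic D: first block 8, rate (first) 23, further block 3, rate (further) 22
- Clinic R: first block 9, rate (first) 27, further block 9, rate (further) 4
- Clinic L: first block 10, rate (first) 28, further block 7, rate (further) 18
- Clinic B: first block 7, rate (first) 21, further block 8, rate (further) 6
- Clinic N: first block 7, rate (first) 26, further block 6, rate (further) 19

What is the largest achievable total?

955

Rank every tier by rate: Clinic L/first 28 > Clinic R/first 27 > Clinic N/first 26 > Clinic D/first 23 > Clinic D/second 22 > Clinic B/first 21 > Clinic N/second 19 > Clinic L/second 18 > Clinic B/second 6 > Clinic R/second 4.
Clinic L/first (28): +10 ; 27 left.
Fill Clinic R first block (9 at 27) ; 18 left.
Fill Clinic N first block (7 at 26) ; 11 left.
Clinic D first at 23: fill all 8 ; 3 left.
Clinic D/second (22): +3 ; 0 left.
Total = 28×10 + 27×9 + 26×7 + 23×8 + 22×3 = 955.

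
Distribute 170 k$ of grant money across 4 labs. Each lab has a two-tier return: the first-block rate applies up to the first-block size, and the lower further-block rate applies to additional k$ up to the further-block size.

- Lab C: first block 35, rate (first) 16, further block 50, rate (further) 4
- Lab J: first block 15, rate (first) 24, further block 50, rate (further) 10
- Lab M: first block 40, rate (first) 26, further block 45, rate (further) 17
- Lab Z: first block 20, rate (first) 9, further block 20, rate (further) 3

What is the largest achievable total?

Rank every tier by rate: Lab M/first 26 > Lab J/first 24 > Lab M/second 17 > Lab C/first 16 > Lab J/second 10 > Lab Z/first 9 > Lab C/second 4 > Lab Z/second 3.
Fill Lab M first block (40 at 26) ; 130 left.
Lab J/first (24): +15 ; 115 left.
Fill Lab M second block (45 at 17) ; 70 left.
Lab C first at 16: fill all 35 ; 35 left.
35 remain; put them into Lab J second at 10.
Total = 26×40 + 24×15 + 17×45 + 16×35 + 10×35 = 3075.

3075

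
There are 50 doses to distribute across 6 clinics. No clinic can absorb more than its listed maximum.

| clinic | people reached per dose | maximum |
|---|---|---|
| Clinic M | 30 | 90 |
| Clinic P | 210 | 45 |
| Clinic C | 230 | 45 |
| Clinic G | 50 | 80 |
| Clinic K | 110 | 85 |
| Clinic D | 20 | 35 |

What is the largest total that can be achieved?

11400

Rank by people reached per dose: Clinic C 230 > Clinic P 210 > Clinic K 110 > Clinic G 50 > Clinic M 30 > Clinic D 20.
Clinic C takes 45 to reach its cap of 45 → 5 left.
Clinic P has room for 45 but only 5 remain, so it gets 5.
Total = 210×5 + 230×45 = 11400.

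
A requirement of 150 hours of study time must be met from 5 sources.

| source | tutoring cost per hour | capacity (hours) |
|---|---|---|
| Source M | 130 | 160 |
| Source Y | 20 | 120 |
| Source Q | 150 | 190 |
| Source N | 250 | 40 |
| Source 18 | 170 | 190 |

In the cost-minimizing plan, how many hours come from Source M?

30

Fill from the cheapest source first.
Source Y at 20: take all 120 hours → 30 still needed.
Source M at 130: take 30 of its 160 → requirement met.
Source Q, Source 18, Source N: unused.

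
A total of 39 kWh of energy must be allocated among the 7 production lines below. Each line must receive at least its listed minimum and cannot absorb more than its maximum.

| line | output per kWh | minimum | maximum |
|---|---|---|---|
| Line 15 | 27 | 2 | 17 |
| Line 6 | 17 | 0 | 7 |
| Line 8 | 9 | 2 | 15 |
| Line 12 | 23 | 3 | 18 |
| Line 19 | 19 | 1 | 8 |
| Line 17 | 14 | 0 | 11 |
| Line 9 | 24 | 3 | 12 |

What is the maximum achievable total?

Meeting every minimum uses 2+0+2+3+1+0+3 = 11 kWh, leaving 28.
Rank by output per kWh: Line 15 27 > Line 9 24 > Line 12 23 > Line 19 19 > Line 6 17 > Line 17 14 > Line 8 9.
Line 15 takes 15 more to reach its cap of 17 ; 13 left.
Line 9: +9 to 12 (cap) ; 4 left.
Only 4 left; Line 12 takes them to reach 7.
Total = 27×17 + 9×2 + 23×7 + 19×1 + 24×12 = 945.

945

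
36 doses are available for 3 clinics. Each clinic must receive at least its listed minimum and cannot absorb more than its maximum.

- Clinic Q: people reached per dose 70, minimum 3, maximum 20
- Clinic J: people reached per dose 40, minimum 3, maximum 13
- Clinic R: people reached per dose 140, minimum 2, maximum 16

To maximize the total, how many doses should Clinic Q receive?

17

Meeting every minimum uses 3+3+2 = 8 doses, leaving 28.
Rank by people reached per dose: Clinic R 140 > Clinic Q 70 > Clinic J 40.
Give Clinic R 14 more to hit its cap of 16 ; 14 left.
Clinic Q: +14 (room for 17) → 17. Pool exhausted.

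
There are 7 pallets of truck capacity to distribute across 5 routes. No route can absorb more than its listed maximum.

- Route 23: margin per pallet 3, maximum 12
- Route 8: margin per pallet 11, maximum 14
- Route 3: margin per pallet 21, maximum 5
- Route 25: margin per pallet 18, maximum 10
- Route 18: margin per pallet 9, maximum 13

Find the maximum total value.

141

Rank by margin per pallet: Route 3 21 > Route 25 18 > Route 8 11 > Route 18 9 > Route 23 3.
Route 3: +5 to 5 (cap) — 2 left.
Route 25: +2 (room for 10) → 2. Pool exhausted.
Total = 21×5 + 18×2 = 141.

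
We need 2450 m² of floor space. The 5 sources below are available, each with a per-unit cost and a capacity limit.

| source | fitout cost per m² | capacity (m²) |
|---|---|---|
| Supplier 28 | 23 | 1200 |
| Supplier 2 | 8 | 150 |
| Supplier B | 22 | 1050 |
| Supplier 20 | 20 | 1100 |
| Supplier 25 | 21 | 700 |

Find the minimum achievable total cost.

Use sources in increasing cost order.
Supplier 2 at 8: take all 150 m² → 2300 still needed.
Supplier 20 (20): use full 1100 → 1200 m² to go.
Supplier 25 at 21: take all 700 m² → 500 still needed.
Take 500 from Supplier B at 22 to finish.
Supplier 28: unused.
Cost = 150×8 + 1100×20 + 700×21 + 500×22 = 48900.

48900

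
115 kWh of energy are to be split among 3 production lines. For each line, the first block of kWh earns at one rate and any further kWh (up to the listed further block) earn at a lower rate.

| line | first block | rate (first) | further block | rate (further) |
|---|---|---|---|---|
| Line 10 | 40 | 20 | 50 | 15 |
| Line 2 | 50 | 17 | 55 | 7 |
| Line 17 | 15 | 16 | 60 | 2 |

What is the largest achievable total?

Rank every tier by rate: Line 10/first 20 > Line 2/first 17 > Line 17/first 16 > Line 10/second 15 > Line 2/second 7 > Line 17/second 2.
Fill Line 10 first block (40 at 20) — 75 left.
Fill Line 2 first block (50 at 17) — 25 left.
Line 17/first (16): +15 — 10 left.
Line 10/second: +10 of 50 at 15; pool empty.
Total = 20×40 + 17×50 + 16×15 + 15×10 = 2040.

2040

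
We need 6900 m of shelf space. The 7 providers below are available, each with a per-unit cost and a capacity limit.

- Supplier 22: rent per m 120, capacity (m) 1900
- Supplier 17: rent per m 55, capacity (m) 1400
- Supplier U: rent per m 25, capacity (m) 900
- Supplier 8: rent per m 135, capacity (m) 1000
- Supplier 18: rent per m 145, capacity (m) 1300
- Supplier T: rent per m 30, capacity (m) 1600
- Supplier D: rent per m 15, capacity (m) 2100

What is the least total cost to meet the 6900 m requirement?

287000

Use providers in increasing cost order.
Supplier D at 15: take all 2100 m — 4800 still needed.
Supplier U at 25: take all 900 m — 3900 still needed.
Supplier T at 30: take all 1600 m — 2300 still needed.
Take 1400 from Supplier 17 at 55 — need 900 more.
Take 900 from Supplier 22 at 120 to finish.
Supplier 8, Supplier 18: unused.
Cost = 2100×15 + 900×25 + 1600×30 + 1400×55 + 900×120 = 287000.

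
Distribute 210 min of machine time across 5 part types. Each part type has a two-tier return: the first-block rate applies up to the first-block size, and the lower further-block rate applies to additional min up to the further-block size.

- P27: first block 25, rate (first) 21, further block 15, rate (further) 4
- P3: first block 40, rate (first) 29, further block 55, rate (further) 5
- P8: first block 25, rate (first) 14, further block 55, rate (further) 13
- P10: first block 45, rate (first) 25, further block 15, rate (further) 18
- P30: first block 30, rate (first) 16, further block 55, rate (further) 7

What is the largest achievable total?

4300

Treat each block as its own option and order by rate: P3/tier1 29 > P10/tier1 25 > P27/tier1 21 > P10/tier2 18 > P30/tier1 16 > P8/tier1 14 > P8/tier2 13 > P30/tier2 7 > P3/tier2 5 > P27/tier2 4.
P3/tier1 (29): +40 — 170 left.
P10/tier1 (25): +45 — 125 left.
P27 tier1 at 21: fill all 25 — 100 left.
P10 tier2 at 18: fill all 15 — 85 left.
P30 tier1 at 16: fill all 30 — 55 left.
P8 tier1 at 14: fill all 25 — 30 left.
P8/tier2: +30 of 55 at 13; pool empty.
Total = 29×40 + 25×45 + 21×25 + 18×15 + 16×30 + 14×25 + 13×30 = 4300.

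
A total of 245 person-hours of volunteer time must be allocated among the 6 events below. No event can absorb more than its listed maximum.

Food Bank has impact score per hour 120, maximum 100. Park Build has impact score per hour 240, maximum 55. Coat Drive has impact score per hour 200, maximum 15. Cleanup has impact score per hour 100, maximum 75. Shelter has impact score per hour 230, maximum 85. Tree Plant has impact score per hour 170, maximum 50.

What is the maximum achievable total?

49050

Order the events by impact score per hour: Park Build 240 > Shelter 230 > Coat Drive 200 > Tree Plant 170 > Food Bank 120 > Cleanup 100.
Give Park Build 55 to hit its cap of 55 ; 190 left.
Give Shelter 85 to hit its cap of 85 ; 105 left.
Give Coat Drive 15 to hit its cap of 15 ; 90 left.
Tree Plant: +50 to 50 (cap) ; 40 left.
Food Bank has room for 100 but only 40 remain, so it gets 40.
Total = 120×40 + 240×55 + 200×15 + 230×85 + 170×50 = 49050.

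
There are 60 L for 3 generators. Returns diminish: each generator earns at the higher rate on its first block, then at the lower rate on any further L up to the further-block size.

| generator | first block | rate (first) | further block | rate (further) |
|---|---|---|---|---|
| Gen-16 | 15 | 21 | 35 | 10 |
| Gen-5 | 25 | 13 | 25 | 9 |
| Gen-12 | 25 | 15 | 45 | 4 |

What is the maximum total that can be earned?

950

Order all 6 blocks by rate: Gen-16/T1 21 > Gen-12/T1 15 > Gen-5/T1 13 > Gen-16/T2 10 > Gen-5/T2 9 > Gen-12/T2 4.
Gen-16/T1 (21): +15 — 45 left.
Gen-12 T1 at 15: fill all 25 — 20 left.
Gen-5 T1 at 13: only 20 left, fill 20.
Total = 21×15 + 15×25 + 13×20 = 950.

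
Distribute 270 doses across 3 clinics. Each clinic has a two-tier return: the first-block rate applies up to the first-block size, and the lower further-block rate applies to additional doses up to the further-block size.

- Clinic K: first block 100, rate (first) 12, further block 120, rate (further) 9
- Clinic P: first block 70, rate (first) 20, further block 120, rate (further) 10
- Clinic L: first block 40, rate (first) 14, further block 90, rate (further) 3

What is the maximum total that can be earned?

Rank every tier by rate: Clinic P/tier1 20 > Clinic L/tier1 14 > Clinic K/tier1 12 > Clinic P/tier2 10 > Clinic K/tier2 9 > Clinic L/tier2 3.
Clinic P tier1 at 20: fill all 70 — 200 left.
Clinic L tier1 at 14: fill all 40 — 160 left.
Clinic K/tier1 (12): +100 — 60 left.
Clinic P/tier2: +60 of 120 at 10; pool empty.
Total = 20×70 + 14×40 + 12×100 + 10×60 = 3760.

3760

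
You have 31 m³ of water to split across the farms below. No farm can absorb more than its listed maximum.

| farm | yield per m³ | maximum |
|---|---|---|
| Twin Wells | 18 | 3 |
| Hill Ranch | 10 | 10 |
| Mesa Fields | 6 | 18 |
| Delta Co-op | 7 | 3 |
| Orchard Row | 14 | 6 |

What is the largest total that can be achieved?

Highest yield per m³ first: Twin Wells 18 > Orchard Row 14 > Hill Ranch 10 > Delta Co-op 7 > Mesa Fields 6.
Twin Wells: +3 to 3 (cap) → 28 left.
Give Orchard Row 6 to hit its cap of 6 → 22 left.
Hill Ranch takes 10 to reach its cap of 10 → 12 left.
Delta Co-op: +3 to 3 (cap) → 9 left.
Only 9 left; Mesa Fields takes them to reach 9.
Total = 18×3 + 10×10 + 6×9 + 7×3 + 14×6 = 313.

313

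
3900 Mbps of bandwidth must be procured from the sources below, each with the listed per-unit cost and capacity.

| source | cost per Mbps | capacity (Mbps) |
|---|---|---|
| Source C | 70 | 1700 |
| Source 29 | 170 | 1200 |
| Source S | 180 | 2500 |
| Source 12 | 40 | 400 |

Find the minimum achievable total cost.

Use sources in increasing cost order.
Source 12 (40): use full 400 — 3500 Mbps to go.
Source C at 70: take all 1700 Mbps — 1800 still needed.
Source 29 at 170: take all 1200 Mbps — 600 still needed.
Source S at 180: take 600 of its 2500 — requirement met.
Cost = 400×40 + 1700×70 + 1200×170 + 600×180 = 447000.

447000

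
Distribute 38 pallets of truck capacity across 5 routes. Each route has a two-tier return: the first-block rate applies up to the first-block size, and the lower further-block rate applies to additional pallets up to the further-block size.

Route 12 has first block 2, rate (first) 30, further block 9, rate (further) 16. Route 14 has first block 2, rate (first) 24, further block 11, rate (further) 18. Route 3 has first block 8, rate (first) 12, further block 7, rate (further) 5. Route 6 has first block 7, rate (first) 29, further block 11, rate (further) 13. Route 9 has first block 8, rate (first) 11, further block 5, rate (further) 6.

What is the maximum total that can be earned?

Order all 10 blocks by rate: Route 12/tier1 30 > Route 6/tier1 29 > Route 14/tier1 24 > Route 14/tier2 18 > Route 12/tier2 16 > Route 6/tier2 13 > Route 3/tier1 12 > Route 9/tier1 11 > Route 9/tier2 6 > Route 3/tier2 5.
Fill Route 12 tier1 block (2 at 30) ; 36 left.
Route 6 tier1 at 29: fill all 7 ; 29 left.
Fill Route 14 tier1 block (2 at 24) ; 27 left.
Fill Route 14 tier2 block (11 at 18) ; 16 left.
Fill Route 12 tier2 block (9 at 16) ; 7 left.
Route 6/tier2: +7 of 11 at 13; pool empty.
Total = 30×2 + 29×7 + 24×2 + 18×11 + 16×9 + 13×7 = 744.

744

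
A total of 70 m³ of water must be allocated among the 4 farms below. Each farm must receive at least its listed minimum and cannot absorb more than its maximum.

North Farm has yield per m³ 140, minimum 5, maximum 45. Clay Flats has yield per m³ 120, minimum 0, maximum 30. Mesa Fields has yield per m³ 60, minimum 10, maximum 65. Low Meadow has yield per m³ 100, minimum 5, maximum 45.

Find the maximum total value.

Meeting every minimum uses 5+0+10+5 = 20 m³, leaving 50.
Highest yield per m³ first: North Farm 140 > Clay Flats 120 > Low Meadow 100 > Mesa Fields 60.
North Farm: +40 to 45 (cap) ; 10 left.
Only 10 left; Clay Flats takes them to reach 10.
Total = 140×45 + 120×10 + 60×10 + 100×5 = 8600.

8600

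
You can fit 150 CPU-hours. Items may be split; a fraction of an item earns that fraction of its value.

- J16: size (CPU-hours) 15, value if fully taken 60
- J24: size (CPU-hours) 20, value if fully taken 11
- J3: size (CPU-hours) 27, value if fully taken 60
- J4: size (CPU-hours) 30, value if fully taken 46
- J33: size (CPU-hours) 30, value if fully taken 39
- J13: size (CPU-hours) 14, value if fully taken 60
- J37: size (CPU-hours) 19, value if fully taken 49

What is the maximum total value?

Rank by value-to-size ratio: J13 60/14≈4.29, J16 60/15≈4, J37 49/19≈2.58, J3 60/27≈2.22, J4 46/30≈1.53, J33 39/30≈1.3, J24 11/20≈0.55.
J13: take in full, 14 CPU-hours for value 60 ; 136 left.
Take all of J16 (15 CPU-hours, value 60) ; 121 CPU-hours left.
J37: take in full, 19 CPU-hours for value 49 ; 102 left.
Take all of J3 (27 CPU-hours, value 60) ; 75 CPU-hours left.
J4: take in full, 30 CPU-hours for value 46 ; 45 left.
All 30 CPU-hours of J33 fit (value 39) ; 15 remain.
15 CPU-hours left: a 15/20 share of J24 gives 11×15/20 = 8.25.
Total value = 322.25.

322.25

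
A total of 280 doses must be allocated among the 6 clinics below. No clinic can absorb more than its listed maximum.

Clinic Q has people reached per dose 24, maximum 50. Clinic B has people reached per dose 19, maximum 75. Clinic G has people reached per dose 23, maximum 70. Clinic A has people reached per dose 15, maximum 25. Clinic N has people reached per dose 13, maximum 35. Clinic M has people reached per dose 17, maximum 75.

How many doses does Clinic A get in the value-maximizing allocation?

Rank by people reached per dose: Clinic Q 24 > Clinic G 23 > Clinic B 19 > Clinic M 17 > Clinic A 15 > Clinic N 13.
Clinic Q takes 50 to reach its cap of 50 → 230 left.
Give Clinic G 70 to hit its cap of 70 → 160 left.
Clinic B takes 75 to reach its cap of 75 → 85 left.
Give Clinic M 75 to hit its cap of 75 → 10 left.
Clinic A: +10 (room for 25) → 10. Pool exhausted.

10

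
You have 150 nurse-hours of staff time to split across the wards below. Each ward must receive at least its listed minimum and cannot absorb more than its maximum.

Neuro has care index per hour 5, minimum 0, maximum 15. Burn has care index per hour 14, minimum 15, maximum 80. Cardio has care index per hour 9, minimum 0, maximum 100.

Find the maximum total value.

1750

Meeting every minimum uses 0+15+0 = 15 nurse-hours, leaving 135.
Rank by care index per hour: Burn 14 > Cardio 9 > Neuro 5.
Burn: +65 to 80 (cap) — 70 left.
Cardio: +70 (room for 100) → 70. Pool exhausted.
Total = 14×80 + 9×70 = 1750.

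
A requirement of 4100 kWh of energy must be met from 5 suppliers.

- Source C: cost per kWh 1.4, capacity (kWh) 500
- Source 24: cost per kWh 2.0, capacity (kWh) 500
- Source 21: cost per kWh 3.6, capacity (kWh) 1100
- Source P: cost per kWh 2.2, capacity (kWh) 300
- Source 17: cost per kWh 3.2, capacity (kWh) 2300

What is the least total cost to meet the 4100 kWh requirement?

11520

Fill from the cheapest supplier first.
Source C at 1.4: take all 500 kWh ; 3600 still needed.
Source 24 (2.0): use full 500 ; 3100 kWh to go.
Take 300 from Source P at 2.2 ; need 2800 more.
Source 17 at 3.2: take all 2300 kWh ; 500 still needed.
Source 21 at 3.6: take 500 of its 1100 ; requirement met.
Cost = 500×1.4 + 500×2.0 + 300×2.2 + 2300×3.2 + 500×3.6 = 11520.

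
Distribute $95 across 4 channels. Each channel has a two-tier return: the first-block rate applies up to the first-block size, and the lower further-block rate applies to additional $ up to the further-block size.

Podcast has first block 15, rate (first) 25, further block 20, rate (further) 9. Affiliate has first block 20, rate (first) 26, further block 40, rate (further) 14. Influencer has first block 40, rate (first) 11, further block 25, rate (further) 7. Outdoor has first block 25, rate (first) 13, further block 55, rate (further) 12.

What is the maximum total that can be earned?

1715

Rank every tier by rate: Affiliate/tier1 26 > Podcast/tier1 25 > Affiliate/tier2 14 > Outdoor/tier1 13 > Outdoor/tier2 12 > Influencer/tier1 11 > Podcast/tier2 9 > Influencer/tier2 7.
Fill Affiliate tier1 block (20 at 26) ; 75 left.
Podcast tier1 at 25: fill all 15 ; 60 left.
Affiliate/tier2 (14): +40 ; 20 left.
Outdoor/tier1: +20 of 25 at 13; pool empty.
Total = 26×20 + 25×15 + 14×40 + 13×20 = 1715.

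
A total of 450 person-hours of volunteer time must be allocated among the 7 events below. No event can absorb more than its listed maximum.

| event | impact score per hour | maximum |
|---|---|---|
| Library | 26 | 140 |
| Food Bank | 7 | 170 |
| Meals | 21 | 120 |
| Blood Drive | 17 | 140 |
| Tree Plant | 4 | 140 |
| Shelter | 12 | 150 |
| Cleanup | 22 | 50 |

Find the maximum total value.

Rank by impact score per hour: Library 26 > Cleanup 22 > Meals 21 > Blood Drive 17 > Shelter 12 > Food Bank 7 > Tree Plant 4.
Library takes 140 to reach its cap of 140 ; 310 left.
Cleanup: +50 to 50 (cap) ; 260 left.
Give Meals 120 to hit its cap of 120 ; 140 left.
Blood Drive takes 140 to reach its cap of 140 ; 0 left.
Total = 26×140 + 21×120 + 17×140 + 22×50 = 9640.

9640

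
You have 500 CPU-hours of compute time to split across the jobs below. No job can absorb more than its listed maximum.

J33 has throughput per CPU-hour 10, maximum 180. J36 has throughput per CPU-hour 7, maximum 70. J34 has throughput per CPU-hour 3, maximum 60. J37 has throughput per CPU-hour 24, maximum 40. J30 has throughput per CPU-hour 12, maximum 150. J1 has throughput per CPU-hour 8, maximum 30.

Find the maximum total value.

Order the jobs by throughput per CPU-hour: J37 24 > J30 12 > J33 10 > J1 8 > J36 7 > J34 3.
J37 takes 40 to reach its cap of 40 — 460 left.
J30: +150 to 150 (cap) — 310 left.
J33 takes 180 to reach its cap of 180 — 130 left.
J1: +30 to 30 (cap) — 100 left.
J36 takes 70 to reach its cap of 70 — 30 left.
Only 30 left; J34 takes them to reach 30.
Total = 10×180 + 7×70 + 3×30 + 24×40 + 12×150 + 8×30 = 5380.

5380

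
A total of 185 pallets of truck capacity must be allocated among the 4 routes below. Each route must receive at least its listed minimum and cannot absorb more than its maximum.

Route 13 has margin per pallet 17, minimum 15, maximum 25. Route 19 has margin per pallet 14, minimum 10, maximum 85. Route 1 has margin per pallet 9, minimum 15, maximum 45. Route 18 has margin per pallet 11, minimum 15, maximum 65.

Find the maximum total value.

Meeting every minimum uses 15+10+15+15 = 55 pallets, leaving 130.
Highest margin per pallet first: Route 13 17 > Route 19 14 > Route 18 11 > Route 1 9.
Give Route 13 10 more to hit its cap of 25 — 120 left.
Route 19: +75 to 85 (cap) — 45 left.
Route 18: +45 (room for 50) → 60. Pool exhausted.
Total = 17×25 + 14×85 + 9×15 + 11×60 = 2410.

2410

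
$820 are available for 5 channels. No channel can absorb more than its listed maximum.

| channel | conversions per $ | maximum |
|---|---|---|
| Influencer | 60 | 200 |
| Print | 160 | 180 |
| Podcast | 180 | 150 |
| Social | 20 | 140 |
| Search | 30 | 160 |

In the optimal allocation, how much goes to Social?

Highest conversions per $ first: Podcast 180 > Print 160 > Influencer 60 > Search 30 > Social 20.
Podcast: +150 to 150 (cap) ; 670 left.
Give Print 180 to hit its cap of 180 ; 490 left.
Influencer takes 200 to reach its cap of 200 ; 290 left.
Search: +160 to 160 (cap) ; 130 left.
Social has room for 140 but only 130 remain, so it gets 130.

130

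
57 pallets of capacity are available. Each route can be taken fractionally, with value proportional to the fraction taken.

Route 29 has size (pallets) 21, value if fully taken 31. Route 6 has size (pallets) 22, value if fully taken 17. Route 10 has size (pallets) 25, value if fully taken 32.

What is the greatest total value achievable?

Sort by value density: Route 29 31/21≈1.48, Route 10 32/25≈1.28, Route 6 17/22≈0.773.
Route 29: take in full, 21 pallets for value 31 ; 36 left.
Route 10: take in full, 25 pallets for value 32 ; 11 left.
Only 11 pallets remain; take 11/22 of Route 6 for value 17×11/22 = 8.5.
Total value = 71.5.

71.5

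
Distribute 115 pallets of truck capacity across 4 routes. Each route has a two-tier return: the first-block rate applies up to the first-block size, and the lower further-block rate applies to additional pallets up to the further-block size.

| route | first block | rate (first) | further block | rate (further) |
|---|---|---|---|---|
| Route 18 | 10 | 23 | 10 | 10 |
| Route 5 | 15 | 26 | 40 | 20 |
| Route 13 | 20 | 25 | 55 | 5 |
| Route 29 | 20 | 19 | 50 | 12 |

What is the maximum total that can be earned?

Rank every tier by rate: Route 5/tier1 26 > Route 13/tier1 25 > Route 18/tier1 23 > Route 5/tier2 20 > Route 29/tier1 19 > Route 29/tier2 12 > Route 18/tier2 10 > Route 13/tier2 5.
Fill Route 5 tier1 block (15 at 26) ; 100 left.
Fill Route 13 tier1 block (20 at 25) ; 80 left.
Route 18 tier1 at 23: fill all 10 ; 70 left.
Route 5/tier2 (20): +40 ; 30 left.
Fill Route 29 tier1 block (20 at 19) ; 10 left.
Route 29 tier2 at 12: only 10 left, fill 10.
Total = 26×15 + 25×20 + 23×10 + 20×40 + 19×20 + 12×10 = 2420.

2420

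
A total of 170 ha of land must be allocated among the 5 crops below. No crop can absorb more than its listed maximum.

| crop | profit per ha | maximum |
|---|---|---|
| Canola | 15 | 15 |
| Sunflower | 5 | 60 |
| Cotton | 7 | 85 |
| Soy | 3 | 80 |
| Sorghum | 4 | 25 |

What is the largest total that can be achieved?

1160

Rank by profit per ha: Canola 15 > Cotton 7 > Sunflower 5 > Sorghum 4 > Soy 3.
Canola: +15 to 15 (cap) → 155 left.
Cotton takes 85 to reach its cap of 85 → 70 left.
Sunflower: +60 to 60 (cap) → 10 left.
Sorghum: +10 (room for 25) → 10. Pool exhausted.
Total = 15×15 + 5×60 + 7×85 + 4×10 = 1160.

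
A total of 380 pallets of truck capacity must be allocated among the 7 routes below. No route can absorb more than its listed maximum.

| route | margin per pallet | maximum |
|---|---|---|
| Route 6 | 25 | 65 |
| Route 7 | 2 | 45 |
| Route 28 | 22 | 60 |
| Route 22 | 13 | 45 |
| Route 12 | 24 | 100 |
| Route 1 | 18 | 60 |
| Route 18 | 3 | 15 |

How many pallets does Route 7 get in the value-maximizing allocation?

Rank by margin per pallet: Route 6 25 > Route 12 24 > Route 28 22 > Route 1 18 > Route 22 13 > Route 18 3 > Route 7 2.
Route 6 takes 65 to reach its cap of 65 → 315 left.
Route 12: +100 to 100 (cap) → 215 left.
Route 28 takes 60 to reach its cap of 60 → 155 left.
Route 1: +60 to 60 (cap) → 95 left.
Give Route 22 45 to hit its cap of 45 → 50 left.
Route 18 takes 15 to reach its cap of 15 → 35 left.
Route 7 has room for 45 but only 35 remain, so it gets 35.

35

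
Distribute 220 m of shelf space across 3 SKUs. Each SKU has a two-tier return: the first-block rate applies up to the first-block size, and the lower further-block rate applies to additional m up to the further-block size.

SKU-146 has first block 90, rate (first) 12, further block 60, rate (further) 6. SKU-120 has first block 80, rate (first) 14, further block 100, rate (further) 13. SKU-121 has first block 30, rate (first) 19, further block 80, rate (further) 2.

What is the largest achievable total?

3110

Treat each block as its own option and order by rate: SKU-121/first 19 > SKU-120/first 14 > SKU-120/second 13 > SKU-146/first 12 > SKU-146/second 6 > SKU-121/second 2.
Fill SKU-121 first block (30 at 19) ; 190 left.
Fill SKU-120 first block (80 at 14) ; 110 left.
SKU-120/second (13): +100 ; 10 left.
SKU-146/first: +10 of 90 at 12; pool empty.
Total = 19×30 + 14×80 + 13×100 + 12×10 = 3110.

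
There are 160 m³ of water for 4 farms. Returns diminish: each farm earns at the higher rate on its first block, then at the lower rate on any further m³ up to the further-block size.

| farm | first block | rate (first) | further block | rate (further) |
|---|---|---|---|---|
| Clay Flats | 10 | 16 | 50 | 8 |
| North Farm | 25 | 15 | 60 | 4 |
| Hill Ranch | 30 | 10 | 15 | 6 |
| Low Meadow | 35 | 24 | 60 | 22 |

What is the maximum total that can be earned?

2995

Order all 8 blocks by rate: Low Meadow/tier1 24 > Low Meadow/tier2 22 > Clay Flats/tier1 16 > North Farm/tier1 15 > Hill Ranch/tier1 10 > Clay Flats/tier2 8 > Hill Ranch/tier2 6 > North Farm/tier2 4.
Low Meadow tier1 at 24: fill all 35 ; 125 left.
Low Meadow/tier2 (22): +60 ; 65 left.
Clay Flats/tier1 (16): +10 ; 55 left.
North Farm/tier1 (15): +25 ; 30 left.
Hill Ranch tier1 at 10: fill all 30 ; 0 left.
Total = 24×35 + 22×60 + 16×10 + 15×25 + 10×30 = 2995.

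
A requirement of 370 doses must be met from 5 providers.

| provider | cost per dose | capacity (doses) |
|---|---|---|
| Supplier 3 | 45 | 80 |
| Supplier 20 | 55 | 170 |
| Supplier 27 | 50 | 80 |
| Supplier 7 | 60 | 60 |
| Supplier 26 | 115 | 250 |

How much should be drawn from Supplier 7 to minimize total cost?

40

Cheapest first:
Take 80 from Supplier 3 at 45 — need 290 more.
Supplier 27 at 50: take all 80 doses — 210 still needed.
Supplier 20 at 55: take all 170 doses — 40 still needed.
Take 40 from Supplier 7 at 60 to finish.
Supplier 26: unused.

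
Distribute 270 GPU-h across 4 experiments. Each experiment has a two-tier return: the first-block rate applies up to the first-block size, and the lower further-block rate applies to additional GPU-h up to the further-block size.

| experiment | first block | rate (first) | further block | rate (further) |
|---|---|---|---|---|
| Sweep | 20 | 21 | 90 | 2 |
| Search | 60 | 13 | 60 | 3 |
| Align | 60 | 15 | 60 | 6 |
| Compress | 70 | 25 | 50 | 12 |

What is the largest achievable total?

4510

Order all 8 blocks by rate: Compress/tier1 25 > Sweep/tier1 21 > Align/tier1 15 > Search/tier1 13 > Compress/tier2 12 > Align/tier2 6 > Search/tier2 3 > Sweep/tier2 2.
Fill Compress tier1 block (70 at 25) → 200 left.
Fill Sweep tier1 block (20 at 21) → 180 left.
Align tier1 at 15: fill all 60 → 120 left.
Search/tier1 (13): +60 → 60 left.
Compress tier2 at 12: fill all 50 → 10 left.
10 remain; put them into Align tier2 at 6.
Total = 25×70 + 21×20 + 15×60 + 13×60 + 12×50 + 6×10 = 4510.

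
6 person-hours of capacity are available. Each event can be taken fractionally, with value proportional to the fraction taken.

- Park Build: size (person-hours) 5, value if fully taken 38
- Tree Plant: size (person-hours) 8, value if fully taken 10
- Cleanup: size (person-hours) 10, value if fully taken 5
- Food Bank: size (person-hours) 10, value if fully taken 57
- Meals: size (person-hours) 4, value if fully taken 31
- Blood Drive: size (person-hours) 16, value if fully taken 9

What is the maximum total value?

46.2

Sort by value density: Meals 31/4≈7.75, Park Build 38/5≈7.6, Food Bank 57/10≈5.7, Tree Plant 10/8≈1.25, Blood Drive 9/16≈0.562, Cleanup 5/10≈0.5.
Take all of Meals (4 person-hours, value 31) → 2 person-hours left.
2 person-hours left: a 2/5 share of Park Build gives 38×2/5 = 15.2.
Total value = 46.2.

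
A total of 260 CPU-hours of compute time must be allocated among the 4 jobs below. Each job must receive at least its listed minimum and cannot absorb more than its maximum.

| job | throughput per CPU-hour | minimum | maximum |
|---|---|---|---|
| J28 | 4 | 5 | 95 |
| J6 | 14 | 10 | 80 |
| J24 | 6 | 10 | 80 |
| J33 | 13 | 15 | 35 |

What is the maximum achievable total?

Meeting every minimum uses 5+10+10+15 = 40 CPU-hours, leaving 220.
Order the jobs by throughput per CPU-hour: J6 14 > J33 13 > J24 6 > J28 4.
J6 takes 70 more to reach its cap of 80 → 150 left.
Give J33 20 more to hit its cap of 35 → 130 left.
Give J24 70 more to hit its cap of 80 → 60 left.
J28 has room for 90 more but only 60 remain, so it gets 65.
Total = 4×65 + 14×80 + 6×80 + 13×35 = 2315.

2315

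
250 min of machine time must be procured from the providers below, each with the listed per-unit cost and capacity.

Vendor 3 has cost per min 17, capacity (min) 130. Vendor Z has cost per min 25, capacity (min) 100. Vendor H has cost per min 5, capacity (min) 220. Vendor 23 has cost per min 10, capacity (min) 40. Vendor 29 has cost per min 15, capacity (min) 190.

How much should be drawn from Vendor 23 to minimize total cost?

Fill from the cheapest provider first.
Vendor H (5): use full 220 → 30 min to go.
Take 30 from Vendor 23 at 10 to finish.
Vendor 29, Vendor 3, Vendor Z: unused.

30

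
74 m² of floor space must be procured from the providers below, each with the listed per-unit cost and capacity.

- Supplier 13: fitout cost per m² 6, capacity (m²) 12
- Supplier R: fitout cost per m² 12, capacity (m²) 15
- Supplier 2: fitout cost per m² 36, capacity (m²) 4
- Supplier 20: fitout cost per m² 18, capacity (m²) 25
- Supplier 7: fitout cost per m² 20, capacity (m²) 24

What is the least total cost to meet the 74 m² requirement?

Cheapest first:
Supplier 13 at 6: take all 12 m² ; 62 still needed.
Take 15 from Supplier R at 12 ; need 47 more.
Supplier 20 at 18: take all 25 m² ; 22 still needed.
Supplier 7 (20): take the remaining 22 ; done.
Supplier 2: unused.
Cost = 12×6 + 15×12 + 25×18 + 22×20 = 1142.

1142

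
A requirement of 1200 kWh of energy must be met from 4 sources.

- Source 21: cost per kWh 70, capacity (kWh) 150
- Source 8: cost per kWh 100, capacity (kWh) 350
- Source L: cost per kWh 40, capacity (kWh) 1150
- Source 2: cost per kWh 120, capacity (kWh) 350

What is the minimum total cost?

Cheapest first:
Take 1150 from Source L at 40 ; need 50 more.
Take 50 from Source 21 at 70 to finish.
Source 8, Source 2: unused.
Cost = 1150×40 + 50×70 = 49500.

49500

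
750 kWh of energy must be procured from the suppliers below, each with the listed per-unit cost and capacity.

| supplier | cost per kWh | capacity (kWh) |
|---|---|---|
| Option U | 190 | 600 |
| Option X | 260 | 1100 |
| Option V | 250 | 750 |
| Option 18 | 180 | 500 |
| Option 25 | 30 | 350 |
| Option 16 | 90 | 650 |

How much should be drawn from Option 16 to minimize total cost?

400

Cheapest first:
Take 350 from Option 25 at 30 — need 400 more.
Option 16 at 90: take 400 of its 650 — requirement met.
Option 18, Option U, Option V, Option X: unused.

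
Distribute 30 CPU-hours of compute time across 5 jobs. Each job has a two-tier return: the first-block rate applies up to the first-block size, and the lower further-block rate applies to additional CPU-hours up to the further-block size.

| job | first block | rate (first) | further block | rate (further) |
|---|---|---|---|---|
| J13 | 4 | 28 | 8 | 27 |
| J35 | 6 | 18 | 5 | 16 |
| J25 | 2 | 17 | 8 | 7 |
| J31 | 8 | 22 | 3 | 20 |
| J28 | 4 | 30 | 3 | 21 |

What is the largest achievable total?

Order all 10 blocks by rate: J28/first 30 > J13/first 28 > J13/second 27 > J31/first 22 > J28/second 21 > J31/second 20 > J35/first 18 > J25/first 17 > J35/second 16 > J25/second 7.
J28 first at 30: fill all 4 — 26 left.
J13 first at 28: fill all 4 — 22 left.
J13/second (27): +8 — 14 left.
J31 first at 22: fill all 8 — 6 left.
J28/second (21): +3 — 3 left.
J31 second at 20: fill all 3 — 0 left.
Total = 30×4 + 28×4 + 27×8 + 22×8 + 21×3 + 20×3 = 747.

747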